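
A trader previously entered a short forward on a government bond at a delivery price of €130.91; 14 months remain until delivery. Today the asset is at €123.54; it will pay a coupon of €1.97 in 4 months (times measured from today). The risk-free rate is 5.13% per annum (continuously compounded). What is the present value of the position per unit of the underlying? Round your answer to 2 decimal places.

PV(remaining coupons) I = 1.97·e^(−0.0513·4/12) = 1.9366
Current forward F = (S − I)·e^(rT) = (123.54 − 1.9366)·e^(0.0513·14/12) = 121.6034 × 1.061677 = 129.1035
Value (long) = (F − K)·e^(−rT) = (129.1035 − 130.91) × 0.941906 = -1.7016
Short position value = −(long value) = €1.70

€1.70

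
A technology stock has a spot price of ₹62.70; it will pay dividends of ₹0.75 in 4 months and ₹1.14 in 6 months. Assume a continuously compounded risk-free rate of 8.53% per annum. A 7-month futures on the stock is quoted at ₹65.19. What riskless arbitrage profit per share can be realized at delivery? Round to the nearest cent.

PV(dividends) I = 0.75·e^(−0.0853·4/12) + 1.14·e^(−0.0853·6/12) = 1.8214
Fair futures F* = (S − I)·e^(rT) = (62.70 − 1.8214)·e^0.049758 = 60.8786 × 1.051017 = 63.9844
Market ₹65.19 > fair 63.9844: forward overpriced → cash-and-carry (borrow at r, buy the stock and collect the dividends, short the forward).
Profit at T = |F_mkt − F*| = |65.19 − 63.9844| = ₹1.21 per share

₹1.21 per share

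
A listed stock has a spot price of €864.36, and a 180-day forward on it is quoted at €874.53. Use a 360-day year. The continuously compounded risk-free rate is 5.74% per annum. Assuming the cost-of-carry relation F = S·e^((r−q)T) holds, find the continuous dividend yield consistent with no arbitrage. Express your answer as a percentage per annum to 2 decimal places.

3.40%

From F = S·e^((r−q)T): (r − q) = ln(F/S)/T
ln(874.53/864.36) = ln(1.011766) = 0.011697
(r − q) = 0.011697 / (180/360) = 0.023394
q = r − ln(F/S)/T = 0.0574 − 0.023394 = 0.034006
q = 3.40%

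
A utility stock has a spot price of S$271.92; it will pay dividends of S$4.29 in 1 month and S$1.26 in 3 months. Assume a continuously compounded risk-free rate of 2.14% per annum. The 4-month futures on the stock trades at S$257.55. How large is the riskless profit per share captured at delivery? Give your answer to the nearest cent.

PV(dividends) I = 4.29·e^(−0.0214·1/12) + 1.26·e^(−0.0214·3/12) = 5.5356
Fair futures F* = (S − I)·e^(rT) = (271.92 − 5.5356)·e^0.007133 = 266.3844 × 1.007159 = 268.2914
Market S$257.55 < fair 268.2914: forward underpriced → reverse cash-and-carry (short the stock, invest proceeds at r, pay the dividends, go long the forward).
Profit at T = |F_mkt − F*| = |257.55 − 268.2914| = S$10.74 per share

S$10.74 per share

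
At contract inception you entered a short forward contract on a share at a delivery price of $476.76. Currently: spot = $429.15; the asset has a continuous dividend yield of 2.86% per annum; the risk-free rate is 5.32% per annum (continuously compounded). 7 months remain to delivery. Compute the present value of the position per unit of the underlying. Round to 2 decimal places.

$40.14

Current fair forward for the remaining 7 months: F = S·e^((r − q)·T), (r − q) = 0.0532 − 0.0286 = 0.0246
F = 429.15 · e^(0.0246 × 7/12) = 429.15 × 1.014453 = 435.3525
Value of long forward = (F − K)·e^(−rT) = (435.3525 − 476.76) · e^(−0.0532·7/12)
= -41.4075 × 0.969443 = -40.14
Short position value = −(long value) = $40.14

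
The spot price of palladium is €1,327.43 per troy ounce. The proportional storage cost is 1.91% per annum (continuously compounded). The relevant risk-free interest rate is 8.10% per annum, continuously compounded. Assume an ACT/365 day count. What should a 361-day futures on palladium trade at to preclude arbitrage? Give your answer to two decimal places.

Net carry = r + u − y = 0.0810 + 0.0191 − 0.0000 = 0.1001
F = S·e^((r+u−y)T) = 1327.43 · e^(0.1001 × 361/365) = 1327.43 · e^0.09900301
= 1327.43 × 1.10406962 = €1,465.58 per troy ounce

€1,465.58 per troy ounce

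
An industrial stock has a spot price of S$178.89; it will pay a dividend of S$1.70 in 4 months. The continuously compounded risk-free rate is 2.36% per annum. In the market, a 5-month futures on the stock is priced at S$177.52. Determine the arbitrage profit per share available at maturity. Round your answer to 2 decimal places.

S$1.43 per share

PV(dividends) I = 1.70·e^(−0.0236·4/12) = 1.6867
Fair futures F* = (S − I)·e^(rT) = (178.89 − 1.6867)·e^0.009833 = 177.2033 × 1.009882 = 178.9544
Market S$177.52 < fair 178.9544: forward underpriced → reverse cash-and-carry (short the stock, invest proceeds at r, pay the dividends, go long the forward).
Profit at T = |F_mkt − F*| = |177.52 − 178.9544| = S$1.43 per share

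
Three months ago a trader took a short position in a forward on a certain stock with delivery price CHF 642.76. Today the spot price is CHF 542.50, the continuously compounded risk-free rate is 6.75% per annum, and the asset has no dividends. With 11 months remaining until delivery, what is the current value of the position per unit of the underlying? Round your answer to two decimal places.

CHF 61.69

Current fair forward for the remaining 11 months: F = S·e^(r·T), r = 0.0675
F = 542.50 · e^(0.0675 × 11/12) = 542.50 × 1.063829 = 577.1272
Value of long forward = (F − K)·e^(−rT) = (577.1272 − 642.76) · e^(−0.0675·11/12)
= -65.6328 × 0.940000 = -61.69
Short position value = −(long value) = CHF 61.69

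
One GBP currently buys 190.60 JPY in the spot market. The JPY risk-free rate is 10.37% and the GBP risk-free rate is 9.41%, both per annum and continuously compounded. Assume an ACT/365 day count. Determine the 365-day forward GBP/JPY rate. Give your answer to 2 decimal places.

F = S·e^((r_JPY − r_GBP)T) = 190.60 · e^((0.1037 − 0.0941) × 365/365)
= 190.60 · e^0.009600 = 190.60 × 1.009646
F = 192.44 JPY per GBP

192.44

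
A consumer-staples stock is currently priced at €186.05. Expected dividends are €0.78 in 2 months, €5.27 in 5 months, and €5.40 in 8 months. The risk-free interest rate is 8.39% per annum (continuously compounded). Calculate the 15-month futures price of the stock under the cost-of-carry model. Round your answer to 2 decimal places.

€194.45

PV(dividends) I = 0.78·e^(−0.0839·2/12) + 5.27·e^(−0.0839·5/12) + 5.40·e^(−0.0839·8/12)
I = 0.7692 + 5.0890 + 5.1063 = 10.9645
F = (S − I)·e^(rT) = (186.05 − 10.9645) · e^(0.0839·15/12)
= 175.0855 · e^0.104875 = 175.0855 × 1.110572 = €194.45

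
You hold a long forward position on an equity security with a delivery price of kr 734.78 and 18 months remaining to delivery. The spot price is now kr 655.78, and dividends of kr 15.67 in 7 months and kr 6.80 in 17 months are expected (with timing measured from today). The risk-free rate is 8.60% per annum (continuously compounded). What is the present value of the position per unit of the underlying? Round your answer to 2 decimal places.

-kr 11.00

PV(remaining dividends) I = 15.67·e^(−0.0860·7/12) + 6.80·e^(−0.0860·17/12) = 20.9233
Current forward F = (S − I)·e^(rT) = (655.78 − 20.9233)·e^(0.0860·18/12) = 634.8567 × 1.137690 = 722.2701
Value (long) = (F − K)·e^(−rT) = (722.2701 − 734.78) × 0.878974 = -10.9959
Value = -kr 11.00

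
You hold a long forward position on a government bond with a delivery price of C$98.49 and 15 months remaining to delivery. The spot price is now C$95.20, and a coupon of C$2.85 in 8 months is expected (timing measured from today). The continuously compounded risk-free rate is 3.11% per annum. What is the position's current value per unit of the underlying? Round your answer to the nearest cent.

-C$2.33

PV(remaining coupons) I = 2.85·e^(−0.0311·8/12) = 2.7915
Current forward F = (S − I)·e^(rT) = (95.20 − 2.7915)·e^(0.0311·15/12) = 92.4085 × 1.039641 = 96.0717
Value (long) = (F − K)·e^(−rT) = (96.0717 − 98.49) × 0.961871 = -2.3261
Value = -C$2.33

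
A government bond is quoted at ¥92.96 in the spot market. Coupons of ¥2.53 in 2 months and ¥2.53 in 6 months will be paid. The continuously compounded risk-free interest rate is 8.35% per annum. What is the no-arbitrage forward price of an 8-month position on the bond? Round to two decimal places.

¥93.08

PV(coupons) I = 2.53·e^(−0.0835·2/12) + 2.53·e^(−0.0835·6/12)
I = 2.4950 + 2.4265 = 4.9215
F = (S − I)·e^(rT) = (92.96 − 4.9215) · e^(0.0835·8/12)
= 88.0385 · e^0.055667 = 88.0385 × 1.057246 = ¥93.08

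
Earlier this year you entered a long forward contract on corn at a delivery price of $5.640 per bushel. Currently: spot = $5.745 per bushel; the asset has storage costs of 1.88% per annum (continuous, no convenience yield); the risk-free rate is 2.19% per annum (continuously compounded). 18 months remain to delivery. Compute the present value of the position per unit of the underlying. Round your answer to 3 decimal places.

$0.452 per bushel

Current fair forward for the remaining 18 months: F = S·e^((r + u)·T), (r + u) = 0.0219 + 0.0188 = 0.0407
F = 5.745 · e^(0.0407 × 18/12) = 5.745 × 1.062952 = 6.1067
Value of long forward = (F − K)·e^(−rT) = (6.1067 − 5.640) · e^(−0.0219·18/12)
= 0.4667 × 0.967684 = 0.452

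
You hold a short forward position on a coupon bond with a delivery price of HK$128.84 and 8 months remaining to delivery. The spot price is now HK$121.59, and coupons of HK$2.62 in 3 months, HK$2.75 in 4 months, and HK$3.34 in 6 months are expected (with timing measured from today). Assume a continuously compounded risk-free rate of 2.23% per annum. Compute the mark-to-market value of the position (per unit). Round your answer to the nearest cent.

PV(remaining coupons) I = 2.62·e^(−0.0223·3/12) + 2.75·e^(−0.0223·4/12) + 3.34·e^(−0.0223·6/12) = 8.6380
Current forward F = (S − I)·e^(rT) = (121.59 − 8.6380)·e^(0.0223·8/12) = 112.9520 × 1.014978 = 114.6438
Value (long) = (F − K)·e^(−rT) = (114.6438 − 128.84) × 0.985243 = -13.9867
Short position value = −(long value) = HK$13.99

HK$13.99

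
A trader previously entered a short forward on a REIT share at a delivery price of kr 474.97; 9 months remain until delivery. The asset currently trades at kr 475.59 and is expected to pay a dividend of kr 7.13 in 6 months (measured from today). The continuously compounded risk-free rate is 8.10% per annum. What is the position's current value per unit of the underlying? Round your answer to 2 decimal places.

-kr 21.77

PV(remaining dividends) I = 7.13·e^(−0.0810·6/12) = 6.8470
Current forward F = (S − I)·e^(rT) = (475.59 − 6.8470)·e^(0.0810·9/12) = 468.7430 × 1.062633 = 498.1018
Value (long) = (F − K)·e^(−rT) = (498.1018 − 474.97) × 0.941058 = 21.7684
Short position value = −(long value) = -kr 21.77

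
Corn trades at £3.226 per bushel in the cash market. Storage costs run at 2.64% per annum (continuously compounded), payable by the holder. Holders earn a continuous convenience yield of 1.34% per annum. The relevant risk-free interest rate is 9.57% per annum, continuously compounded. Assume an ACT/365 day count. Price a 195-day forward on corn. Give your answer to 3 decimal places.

£3.419 per bushel

Net carry = r + u − y = 0.0957 + 0.0264 − 0.0134 = 0.1087
F = S·e^((r+u−y)T) = 3.226 · e^(0.1087 × 195/365) = 3.226 · e^0.058073
= 3.226 × 1.059792 = £3.419 per bushel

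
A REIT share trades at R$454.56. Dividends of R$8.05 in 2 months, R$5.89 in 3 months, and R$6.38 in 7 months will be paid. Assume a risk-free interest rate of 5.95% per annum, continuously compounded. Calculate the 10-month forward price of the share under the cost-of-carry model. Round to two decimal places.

PV(dividends) I = 8.05·e^(−0.0595·2/12) + 5.89·e^(−0.0595·3/12) + 6.38·e^(−0.0595·7/12)
I = 7.9706 + 5.8030 + 6.1624 = 19.9360
F = (S − I)·e^(rT) = (454.56 − 19.9360) · e^(0.0595·10/12)
= 434.6240 · e^0.049583 = 434.6240 × 1.050833 = R$456.72

R$456.72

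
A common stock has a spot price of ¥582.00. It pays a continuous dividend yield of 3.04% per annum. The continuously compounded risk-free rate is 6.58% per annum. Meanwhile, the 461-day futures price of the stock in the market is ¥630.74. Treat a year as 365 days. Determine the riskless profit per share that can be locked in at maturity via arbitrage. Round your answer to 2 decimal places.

¥22.13 per share

Fair futures: F* = S·e^(carry·T), with carry = (r − q) = 0.0658 − 0.0304 = 0.0354
F* = 582.00 · e^(0.0354 × 461/365) = 582.00 · e^0.044711 = 582.00 × 1.045726 = ¥608.6125
Market ¥630.74 > fair ¥608.6125: forward overpriced → cash-and-carry (buy spot, short the forward).
At maturity, profit = |F_mkt − F*| = |630.74 − 608.6125| = ¥22.13 per share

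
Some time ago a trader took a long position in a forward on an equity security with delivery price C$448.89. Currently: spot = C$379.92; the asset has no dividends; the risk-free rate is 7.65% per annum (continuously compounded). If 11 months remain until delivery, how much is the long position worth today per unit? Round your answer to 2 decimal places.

Current fair forward for the remaining 11 months: F = S·e^(r·T), r = 0.0765
F = 379.92 · e^(0.0765 × 11/12) = 379.92 × 1.072642 = 407.5181
Value of long forward = (F − K)·e^(−rT) = (407.5181 − 448.89) · e^(−0.0765·11/12)
= -41.3719 × 0.932277 = -38.57

-C$38.57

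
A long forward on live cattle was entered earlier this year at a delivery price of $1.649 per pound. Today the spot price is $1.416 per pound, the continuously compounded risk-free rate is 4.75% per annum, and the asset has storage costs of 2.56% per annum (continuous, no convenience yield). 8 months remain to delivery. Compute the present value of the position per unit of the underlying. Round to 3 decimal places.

-$0.157 per pound

Current fair forward for the remaining 8 months: F = S·e^((r + u)·T), (r + u) = 0.0475 + 0.0256 = 0.0731
F = 1.416 · e^(0.0731 × 8/12) = 1.416 × 1.049940 = 1.4867
Value of long forward = (F − K)·e^(−rT) = (1.4867 − 1.649) · e^(−0.0475·8/12)
= -0.1623 × 0.968829 = -0.157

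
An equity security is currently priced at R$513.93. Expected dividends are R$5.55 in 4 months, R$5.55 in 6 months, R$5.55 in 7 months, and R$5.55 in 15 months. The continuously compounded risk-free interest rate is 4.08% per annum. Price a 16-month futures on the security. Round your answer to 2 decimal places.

R$519.85

PV(dividends) I = 5.55·e^(−0.0408·4/12) + 5.55·e^(−0.0408·6/12) + 5.55·e^(−0.0408·7/12) + 5.55·e^(−0.0408·15/12)
I = 5.4750 + 5.4379 + 5.4195 + 5.2740 = 21.6064
F = (S − I)·e^(rT) = (513.93 − 21.6064) · e^(0.0408·16/12)
= 492.3236 · e^0.054400 = 492.3236 × 1.055907 = R$519.85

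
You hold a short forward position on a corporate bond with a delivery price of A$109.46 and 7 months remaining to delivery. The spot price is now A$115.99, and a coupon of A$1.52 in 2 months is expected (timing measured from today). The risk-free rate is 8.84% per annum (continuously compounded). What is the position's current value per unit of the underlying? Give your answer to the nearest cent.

PV(remaining coupons) I = 1.52·e^(−0.0884·2/12) = 1.4978
Current forward F = (S − I)·e^(rT) = (115.99 − 1.4978)·e^(0.0884·7/12) = 114.4922 × 1.052919 = 120.5510
Value (long) = (F − K)·e^(−rT) = (120.5510 − 109.46) × 0.949740 = 10.5336
Short position value = −(long value) = -A$10.53

-A$10.53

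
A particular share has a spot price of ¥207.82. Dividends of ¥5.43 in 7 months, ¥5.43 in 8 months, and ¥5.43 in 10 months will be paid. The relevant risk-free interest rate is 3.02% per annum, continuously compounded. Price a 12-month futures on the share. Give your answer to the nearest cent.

PV(dividends) I = 5.43·e^(−0.0302·7/12) + 5.43·e^(−0.0302·8/12) + 5.43·e^(−0.0302·10/12)
I = 5.3352 + 5.3218 + 5.2951 = 15.9521
F = (S − I)·e^(rT) = (207.82 − 15.9521) · e^(0.0302·12/12)
= 191.8679 · e^0.030200 = 191.8679 × 1.030661 = ¥197.75

¥197.75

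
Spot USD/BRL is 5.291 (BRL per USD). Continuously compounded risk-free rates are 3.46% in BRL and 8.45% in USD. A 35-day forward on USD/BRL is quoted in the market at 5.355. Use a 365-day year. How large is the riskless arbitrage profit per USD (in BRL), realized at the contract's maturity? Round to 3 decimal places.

Fair forward: F* = S·e^(carry·T), with carry = (r_BRL − r_USD) = 0.0346 − 0.0845 = -0.0499
F* = 5.291 · e^(-0.0499 × 35/365) = 5.291 · e^-0.004785 = 5.291 × 0.995226 = 5.2657
Market 5.355 > fair 5.2657: forward overpriced → cash-and-carry (buy spot, short the forward).
At maturity, profit = |F_mkt − F*| = |5.355 − 5.2657| = 0.089 per USD (in BRL)

0.089 per USD (in BRL)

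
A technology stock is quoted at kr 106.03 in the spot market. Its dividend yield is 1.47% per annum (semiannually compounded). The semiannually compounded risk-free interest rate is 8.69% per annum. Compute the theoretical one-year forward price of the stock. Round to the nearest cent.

F = S · (1+r/2)^(2T) / (1+q/2)^(2T)
= 106.03 × 1.088788 / 1.014754 = 106.03 × 1.072958
F = kr 113.77

kr 113.77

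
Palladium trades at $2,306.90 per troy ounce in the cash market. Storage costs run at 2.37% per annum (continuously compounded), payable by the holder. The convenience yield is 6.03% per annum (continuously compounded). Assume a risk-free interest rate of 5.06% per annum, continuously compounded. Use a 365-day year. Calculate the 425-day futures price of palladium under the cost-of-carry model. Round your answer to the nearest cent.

Net carry = r + u − y = 0.0506 + 0.0237 − 0.0603 = 0.0140
F = S·e^((r+u−y)T) = 2306.90 · e^(0.0140 × 425/365) = 2306.90 · e^0.01630137
= 2306.90 × 1.01643496 = $2,344.81 per troy ounce

$2,344.81 per troy ounce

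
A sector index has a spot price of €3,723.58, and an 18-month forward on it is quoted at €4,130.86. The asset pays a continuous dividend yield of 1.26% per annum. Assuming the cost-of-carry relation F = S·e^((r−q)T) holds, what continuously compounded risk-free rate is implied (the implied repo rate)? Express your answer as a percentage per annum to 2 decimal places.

From F = S·e^((r−q)T): (r − q) = ln(F/S)/T
ln(4130.86/3723.58) = ln(1.109379) = 0.103800
(r − q) = 0.103800 / (18/12) = 0.069200
r = ln(F/S)/T + q = 0.069200 + 0.0126 = 0.081800
r = 8.18%

8.18%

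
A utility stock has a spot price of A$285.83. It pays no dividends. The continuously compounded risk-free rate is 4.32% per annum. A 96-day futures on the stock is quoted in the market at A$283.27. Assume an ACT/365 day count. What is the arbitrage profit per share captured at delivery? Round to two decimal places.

A$5.83 per share

Fair futures: F* = S·e^(carry·T), with carry = r = 0.0432
F* = 285.83 · e^(0.0432 × 96/365) = 285.83 · e^0.011362 = 285.83 × 1.011427 = A$289.0962
Market A$283.27 < fair A$289.0962: forward underpriced → reverse cash-and-carry (short spot, go long the forward).
At maturity, profit = |F_mkt − F*| = |283.27 − 289.0962| = A$5.83 per share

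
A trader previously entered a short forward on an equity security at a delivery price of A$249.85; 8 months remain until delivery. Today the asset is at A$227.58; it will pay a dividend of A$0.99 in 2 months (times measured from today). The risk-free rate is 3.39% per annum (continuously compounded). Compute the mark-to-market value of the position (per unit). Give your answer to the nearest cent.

PV(remaining dividends) I = 0.99·e^(−0.0339·2/12) = 0.9844
Current forward F = (S − I)·e^(rT) = (227.58 − 0.9844)·e^(0.0339·8/12) = 226.5956 × 1.022857 = 231.7749
Value (long) = (F − K)·e^(−rT) = (231.7749 − 249.85) × 0.977653 = -17.6712
Short position value = −(long value) = A$17.67

A$17.67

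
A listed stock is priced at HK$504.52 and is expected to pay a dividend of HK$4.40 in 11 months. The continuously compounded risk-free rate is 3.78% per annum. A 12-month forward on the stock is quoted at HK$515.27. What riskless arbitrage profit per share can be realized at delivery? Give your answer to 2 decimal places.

PV(dividends) I = 4.40·e^(−0.0378·11/12) = 4.2502
Fair forward F* = (S − I)·e^(rT) = (504.52 − 4.2502)·e^0.037800 = 500.2698 × 1.038524 = 519.5422
Market HK$515.27 < fair 519.5422: forward underpriced → reverse cash-and-carry (short the stock, invest proceeds at r, pay the dividends, go long the forward).
Profit at T = |F_mkt − F*| = |515.27 − 519.5422| = HK$4.27 per share

HK$4.27 per share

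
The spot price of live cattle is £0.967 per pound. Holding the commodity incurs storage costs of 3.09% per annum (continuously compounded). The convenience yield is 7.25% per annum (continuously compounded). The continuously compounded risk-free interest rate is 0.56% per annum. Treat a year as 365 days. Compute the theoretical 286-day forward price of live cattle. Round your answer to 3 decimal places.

Net carry = r + u − y = 0.0056 + 0.0309 − 0.0725 = -0.0360
F = S·e^((r+u−y)T) = 0.967 · e^(-0.0360 × 286/365) = 0.967 · e^-0.028208
= 0.967 × 0.972186 = £0.940 per pound

£0.940 per pound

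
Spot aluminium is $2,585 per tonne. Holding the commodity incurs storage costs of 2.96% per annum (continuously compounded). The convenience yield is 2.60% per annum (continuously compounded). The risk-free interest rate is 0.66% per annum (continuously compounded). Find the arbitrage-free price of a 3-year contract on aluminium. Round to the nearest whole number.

$2,665 per tonne

Net carry = r + u − y = 0.0066 + 0.0296 − 0.0260 = 0.0102
F = S·e^((r+u−y)T) = 2585 · e^(0.0102 × 3) = 2585 · e^0.030600
= 2585 × 1.031073 = $2,665 per tonne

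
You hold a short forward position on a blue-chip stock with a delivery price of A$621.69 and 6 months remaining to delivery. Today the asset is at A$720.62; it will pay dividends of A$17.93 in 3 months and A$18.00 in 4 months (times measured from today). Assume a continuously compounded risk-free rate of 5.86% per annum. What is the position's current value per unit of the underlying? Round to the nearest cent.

PV(remaining dividends) I = 17.93·e^(−0.0586·3/12) + 18.00·e^(−0.0586·4/12) = 35.3211
Current forward F = (S − I)·e^(rT) = (720.62 − 35.3211)·e^(0.0586·6/12) = 685.2989 × 1.029733 = 705.6749
Value (long) = (F − K)·e^(−rT) = (705.6749 − 621.69) × 0.971125 = 81.5598
Short position value = −(long value) = -A$81.56

-A$81.56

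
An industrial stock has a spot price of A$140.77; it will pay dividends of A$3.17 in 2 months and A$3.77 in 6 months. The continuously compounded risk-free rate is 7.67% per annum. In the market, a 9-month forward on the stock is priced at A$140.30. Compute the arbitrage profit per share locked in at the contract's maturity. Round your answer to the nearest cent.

PV(dividends) I = 3.17·e^(−0.0767·2/12) + 3.77·e^(−0.0767·6/12) = 6.7579
Fair forward F* = (S − I)·e^(rT) = (140.77 − 6.7579)·e^0.057525 = 134.0121 × 1.059212 = 141.9472
Market A$140.30 < fair 141.9472: forward underpriced → reverse cash-and-carry (short the stock, invest proceeds at r, pay the dividends, go long the forward).
Profit at T = |F_mkt − F*| = |140.30 − 141.9472| = A$1.65 per share

A$1.65 per share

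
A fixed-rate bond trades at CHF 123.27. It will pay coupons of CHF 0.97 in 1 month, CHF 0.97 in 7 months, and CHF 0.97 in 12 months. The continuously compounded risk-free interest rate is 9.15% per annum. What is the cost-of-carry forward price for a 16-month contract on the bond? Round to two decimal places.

CHF 136.14

PV(coupons) I = 0.97·e^(−0.0915·1/12) + 0.97·e^(−0.0915·7/12) + 0.97·e^(−0.0915·12/12)
I = 0.9626 + 0.9196 + 0.8852 = 2.7674
F = (S − I)·e^(rT) = (123.27 − 2.7674) · e^(0.0915·16/12)
= 120.5026 · e^0.122000 = 120.5026 × 1.129754 = CHF 136.14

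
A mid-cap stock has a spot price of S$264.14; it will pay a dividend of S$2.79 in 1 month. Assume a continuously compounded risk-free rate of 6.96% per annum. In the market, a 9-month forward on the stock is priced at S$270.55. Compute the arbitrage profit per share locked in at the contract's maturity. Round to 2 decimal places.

PV(dividends) I = 2.79·e^(−0.0696·1/12) = 2.7739
Fair forward F* = (S − I)·e^(rT) = (264.14 − 2.7739)·e^0.052200 = 261.3661 × 1.053586 = 275.3717
Market S$270.55 < fair 275.3717: forward underpriced → reverse cash-and-carry (short the stock, invest proceeds at r, pay the dividends, go long the forward).
Profit at T = |F_mkt − F*| = |270.55 − 275.3717| = S$4.82 per share

S$4.82 per share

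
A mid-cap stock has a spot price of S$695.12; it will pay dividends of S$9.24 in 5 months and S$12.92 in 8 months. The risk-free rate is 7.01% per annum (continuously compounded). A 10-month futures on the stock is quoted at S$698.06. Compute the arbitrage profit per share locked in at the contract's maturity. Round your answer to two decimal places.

S$16.29 per share

PV(dividends) I = 9.24·e^(−0.0701·5/12) + 12.92·e^(−0.0701·8/12) = 21.3041
Fair futures F* = (S − I)·e^(rT) = (695.12 − 21.3041)·e^0.058417 = 673.8159 × 1.060157 = 714.3506
Market S$698.06 < fair 714.3506: forward underpriced → reverse cash-and-carry (short the stock, invest proceeds at r, pay the dividends, go long the forward).
Profit at T = |F_mkt − F*| = |698.06 − 714.3506| = S$16.29 per share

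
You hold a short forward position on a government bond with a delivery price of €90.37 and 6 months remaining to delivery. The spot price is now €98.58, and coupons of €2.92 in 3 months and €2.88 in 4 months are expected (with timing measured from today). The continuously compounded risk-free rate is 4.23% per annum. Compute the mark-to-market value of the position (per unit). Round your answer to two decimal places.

-€4.37

PV(remaining coupons) I = 2.92·e^(−0.0423·3/12) + 2.88·e^(−0.0423·4/12) = 5.7290
Current forward F = (S − I)·e^(rT) = (98.58 − 5.7290)·e^(0.0423·6/12) = 92.8510 × 1.021375 = 94.8357
Value (long) = (F − K)·e^(−rT) = (94.8357 − 90.37) × 0.979072 = 4.3722
Short position value = −(long value) = -€4.37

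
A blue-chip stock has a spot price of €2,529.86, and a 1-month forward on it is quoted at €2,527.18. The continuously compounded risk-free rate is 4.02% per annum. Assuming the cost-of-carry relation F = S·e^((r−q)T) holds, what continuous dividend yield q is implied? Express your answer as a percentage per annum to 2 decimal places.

5.29%

From F = S·e^((r−q)T): (r − q) = ln(F/S)/T
ln(2527.18/2529.86) = ln(0.998941) = -0.001060
(r − q) = -0.001060 / (1/12) = -0.012720
q = r − ln(F/S)/T = 0.0402 + 0.012720 = 0.052920
q = 5.29%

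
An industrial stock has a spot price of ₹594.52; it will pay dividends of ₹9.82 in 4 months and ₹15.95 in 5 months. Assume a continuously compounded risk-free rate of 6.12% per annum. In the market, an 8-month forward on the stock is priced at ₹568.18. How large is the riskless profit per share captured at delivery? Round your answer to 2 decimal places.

PV(dividends) I = 9.82·e^(−0.0612·4/12) + 15.95·e^(−0.0612·5/12) = 25.1701
Fair forward F* = (S − I)·e^(rT) = (594.52 − 25.1701)·e^0.040800 = 569.3499 × 1.041644 = 593.0599
Market ₹568.18 < fair 593.0599: forward underpriced → reverse cash-and-carry (short the stock, invest proceeds at r, pay the dividends, go long the forward).
Profit at T = |F_mkt − F*| = |568.18 − 593.0599| = ₹24.88 per share

₹24.88 per share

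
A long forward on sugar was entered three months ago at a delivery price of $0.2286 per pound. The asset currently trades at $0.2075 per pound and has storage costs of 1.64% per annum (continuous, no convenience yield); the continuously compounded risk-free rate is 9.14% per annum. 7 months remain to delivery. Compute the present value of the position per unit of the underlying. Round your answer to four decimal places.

-$0.0072 per pound

Current fair forward for the remaining 7 months: F = S·e^((r + u)·T), (r + u) = 0.0914 + 0.0164 = 0.1078
F = 0.2075 · e^(0.1078 × 7/12) = 0.2075 × 1.064903 = 0.2210
Value of long forward = (F − K)·e^(−rT) = (0.2210 − 0.2286) · e^(−0.0914·7/12)
= -0.0076 × 0.948080 = -0.0072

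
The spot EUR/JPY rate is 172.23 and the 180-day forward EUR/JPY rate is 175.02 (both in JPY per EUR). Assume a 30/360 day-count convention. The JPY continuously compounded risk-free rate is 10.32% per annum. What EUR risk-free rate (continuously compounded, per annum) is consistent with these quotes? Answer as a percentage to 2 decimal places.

7.11%

F = S·e^((r_JPY − r_EUR)T) ⇒ r_EUR = r_JPY − ln(F/S)/T
ln(175.02/172.23) = 0.016069; /(180/360) = 0.032138
r_EUR = 0.1032 − 0.032138 = 0.071062
r_EUR = 7.11%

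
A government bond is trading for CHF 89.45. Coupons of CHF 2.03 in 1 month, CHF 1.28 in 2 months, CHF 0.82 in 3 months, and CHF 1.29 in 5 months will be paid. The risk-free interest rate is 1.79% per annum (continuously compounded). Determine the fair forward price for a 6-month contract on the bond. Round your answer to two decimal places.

PV(coupons) I = 2.03·e^(−0.0179·1/12) + 1.28·e^(−0.0179·2/12) + 0.82·e^(−0.0179·3/12) + 1.29·e^(−0.0179·5/12)
I = 2.0270 + 1.2762 + 0.8163 + 1.2804 = 5.3999
F = (S − I)·e^(rT) = (89.45 − 5.3999) · e^(0.0179·6/12)
= 84.0501 · e^0.008950 = 84.0501 × 1.008990 = CHF 84.81

CHF 84.81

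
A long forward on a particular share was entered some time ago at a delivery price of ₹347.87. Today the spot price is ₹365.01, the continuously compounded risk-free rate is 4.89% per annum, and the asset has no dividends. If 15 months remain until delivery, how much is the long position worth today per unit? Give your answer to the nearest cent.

Current fair forward for the remaining 15 months: F = S·e^(r·T), r = 0.0489
F = 365.01 · e^(0.0489 × 15/12) = 365.01 × 1.063032 = 388.0173
Value of long forward = (F − K)·e^(−rT) = (388.0173 − 347.87) · e^(−0.0489·15/12)
= 40.1473 × 0.940706 = 37.77

₹37.77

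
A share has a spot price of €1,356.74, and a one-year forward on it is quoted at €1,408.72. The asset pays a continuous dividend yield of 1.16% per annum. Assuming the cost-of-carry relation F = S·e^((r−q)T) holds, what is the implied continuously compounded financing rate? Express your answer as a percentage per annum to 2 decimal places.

From F = S·e^((r−q)T): (r − q) = ln(F/S)/T
ln(1408.72/1356.74) = ln(1.038312) = 0.037596
(r − q) = 0.037596 / (12/12) = 0.037596
r = ln(F/S)/T + q = 0.037596 + 0.0116 = 0.049196
r = 4.92%

4.92%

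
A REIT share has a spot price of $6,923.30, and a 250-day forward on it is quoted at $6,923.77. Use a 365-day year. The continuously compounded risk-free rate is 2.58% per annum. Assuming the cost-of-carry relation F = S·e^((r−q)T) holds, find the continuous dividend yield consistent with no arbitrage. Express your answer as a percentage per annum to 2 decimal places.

2.57%

From F = S·e^((r−q)T): (r − q) = ln(F/S)/T
ln(6923.77/6923.30) = ln(1.000068) = 0.000068
(r − q) = 0.000068 / (250/365) = 0.000099
q = r − ln(F/S)/T = 0.0258 − 0.000099 = 0.025701
q = 2.57%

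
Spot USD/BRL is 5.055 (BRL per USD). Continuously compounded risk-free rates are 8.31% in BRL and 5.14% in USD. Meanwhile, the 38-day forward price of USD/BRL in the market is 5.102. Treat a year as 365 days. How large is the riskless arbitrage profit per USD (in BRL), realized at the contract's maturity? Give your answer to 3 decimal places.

Fair forward: F* = S·e^(carry·T), with carry = (r_BRL − r_USD) = 0.0831 − 0.0514 = 0.0317
F* = 5.055 · e^(0.0317 × 38/365) = 5.055 · e^0.003300 = 5.055 × 1.003305 = 5.0717
Market 5.102 > fair 5.0717: forward overpriced → cash-and-carry (buy spot, short the forward).
At maturity, profit = |F_mkt − F*| = |5.102 − 5.0717| = 0.030 per USD (in BRL)

0.030 per USD (in BRL)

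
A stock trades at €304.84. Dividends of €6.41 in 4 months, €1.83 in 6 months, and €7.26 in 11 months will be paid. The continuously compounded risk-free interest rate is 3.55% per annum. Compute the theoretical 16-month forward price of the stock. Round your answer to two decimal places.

PV(dividends) I = 6.41·e^(−0.0355·4/12) + 1.83·e^(−0.0355·6/12) + 7.26·e^(−0.0355·11/12)
I = 6.3346 + 1.7978 + 7.0276 = 15.1600
F = (S − I)·e^(rT) = (304.84 − 15.1600) · e^(0.0355·16/12)
= 289.6800 · e^0.047333 = 289.6800 × 1.048471 = €303.72

€303.72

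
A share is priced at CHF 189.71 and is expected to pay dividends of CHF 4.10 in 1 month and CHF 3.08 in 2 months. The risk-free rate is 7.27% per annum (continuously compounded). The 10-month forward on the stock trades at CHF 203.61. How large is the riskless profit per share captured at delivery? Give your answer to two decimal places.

CHF 9.61 per share

PV(dividends) I = 4.10·e^(−0.0727·1/12) + 3.08·e^(−0.0727·2/12) = 7.1181
Fair forward F* = (S − I)·e^(rT) = (189.71 − 7.1181)·e^0.060583 = 182.5919 × 1.062456 = 193.9959
Market CHF 203.61 > fair 193.9959: forward overpriced → cash-and-carry (borrow at r, buy the stock and collect the dividends, short the forward).
Profit at T = |F_mkt − F*| = |203.61 − 193.9959| = CHF 9.61 per share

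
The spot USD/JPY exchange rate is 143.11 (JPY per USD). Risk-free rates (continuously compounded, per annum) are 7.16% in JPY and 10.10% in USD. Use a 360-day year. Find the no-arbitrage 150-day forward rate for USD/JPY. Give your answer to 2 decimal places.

141.37

F = S·e^((r_JPY − r_USD)T) = 143.11 · e^((0.0716 − 0.1010) × 150/360)
= 143.11 · e^-0.012250 = 143.11 × 0.987825
F = 141.37 JPY per USD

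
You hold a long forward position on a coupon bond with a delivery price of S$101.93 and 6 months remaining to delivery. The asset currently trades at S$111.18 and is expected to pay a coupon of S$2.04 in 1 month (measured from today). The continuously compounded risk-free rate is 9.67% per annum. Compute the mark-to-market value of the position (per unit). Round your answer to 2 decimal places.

PV(remaining coupons) I = 2.04·e^(−0.0967·1/12) = 2.0236
Current forward F = (S − I)·e^(rT) = (111.18 − 2.0236)·e^(0.0967·6/12) = 109.1564 × 1.049538 = 114.5638
Value (long) = (F − K)·e^(−rT) = (114.5638 − 101.93) × 0.952800 = 12.0375
Value = S$12.04

S$12.04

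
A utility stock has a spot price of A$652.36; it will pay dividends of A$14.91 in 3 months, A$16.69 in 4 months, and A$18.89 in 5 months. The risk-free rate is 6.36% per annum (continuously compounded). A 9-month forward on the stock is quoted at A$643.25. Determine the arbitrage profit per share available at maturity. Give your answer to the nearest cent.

PV(dividends) I = 14.91·e^(−0.0636·3/12) + 16.69·e^(−0.0636·4/12) + 18.89·e^(−0.0636·5/12) = 49.4107
Fair forward F* = (S − I)·e^(rT) = (652.36 − 49.4107)·e^0.047700 = 602.9493 × 1.048856 = 632.4070
Market A$643.25 > fair 632.4070: forward overpriced → cash-and-carry (borrow at r, buy the stock and collect the dividends, short the forward).
Profit at T = |F_mkt − F*| = |643.25 − 632.4070| = A$10.84 per share

A$10.84 per share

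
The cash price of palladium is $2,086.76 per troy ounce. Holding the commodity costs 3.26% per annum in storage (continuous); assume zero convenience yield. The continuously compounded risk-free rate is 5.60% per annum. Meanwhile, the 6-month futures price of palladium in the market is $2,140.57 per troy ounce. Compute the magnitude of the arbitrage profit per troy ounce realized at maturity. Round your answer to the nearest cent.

$40.71 per troy ounce

Fair futures: F* = S·e^(carry·T), with carry = (r + u) = 0.0560 + 0.0326 = 0.0886
F* = 2086.76 · e^(0.0886 × 6/12) = 2086.76 · e^0.04430000 = 2086.76 × 1.04529590 = $2181.2817
Market $2140.57 < fair $2181.2817: forward underpriced → reverse cash-and-carry (short spot, go long the forward).
At maturity, profit = |F_mkt − F*| = |2140.57 − 2181.2817| = $40.71 per troy ounce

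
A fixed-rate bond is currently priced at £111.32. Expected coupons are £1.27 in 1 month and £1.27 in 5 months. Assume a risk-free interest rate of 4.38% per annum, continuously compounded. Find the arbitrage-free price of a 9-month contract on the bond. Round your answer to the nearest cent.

£112.44

PV(coupons) I = 1.27·e^(−0.0438·1/12) + 1.27·e^(−0.0438·5/12)
I = 1.2654 + 1.2470 = 2.5124
F = (S − I)·e^(rT) = (111.32 − 2.5124) · e^(0.0438·9/12)
= 108.8076 · e^0.032850 = 108.8076 × 1.033396 = £112.44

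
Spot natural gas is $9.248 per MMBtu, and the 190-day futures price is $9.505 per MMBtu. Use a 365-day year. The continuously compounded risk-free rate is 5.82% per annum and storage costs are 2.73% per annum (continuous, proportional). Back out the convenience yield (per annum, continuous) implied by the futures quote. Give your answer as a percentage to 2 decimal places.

3.28%

F = S·e^((r+u−y)T) ⇒ (r+u−y) = ln(F/S)/T
ln(9.505/9.248) = 0.027411; /T ⇒ 0.052658
y = r + u − ln(F/S)/T = 0.0582 + 0.0273 − 0.052658 = 0.032842
y = 3.28%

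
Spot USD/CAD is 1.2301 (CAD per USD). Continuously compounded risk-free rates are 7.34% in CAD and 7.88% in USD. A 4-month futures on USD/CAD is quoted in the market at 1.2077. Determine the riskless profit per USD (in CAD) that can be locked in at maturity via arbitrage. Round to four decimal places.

0.0202 per USD (in CAD)

Fair futures: F* = S·e^(carry·T), with carry = (r_CAD − r_USD) = 0.0734 − 0.0788 = -0.0054
F* = 1.2301 · e^(-0.0054 × 4/12) = 1.2301 · e^-0.001800 = 1.2301 × 0.998202 = 1.2279
Market 1.2077 < fair 1.2279: forward underpriced → reverse cash-and-carry (short spot, go long the forward).
At maturity, profit = |F_mkt − F*| = |1.2077 − 1.2279| = 0.0202 per USD (in CAD)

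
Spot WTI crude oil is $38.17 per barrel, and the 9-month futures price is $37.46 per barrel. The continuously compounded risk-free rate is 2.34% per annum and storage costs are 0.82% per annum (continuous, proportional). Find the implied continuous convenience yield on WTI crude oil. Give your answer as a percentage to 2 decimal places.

F = S·e^((r+u−y)T) ⇒ (r+u−y) = ln(F/S)/T
ln(37.46/38.17) = -0.018776; /T ⇒ -0.025035
y = r + u − ln(F/S)/T = 0.0234 + 0.0082 + 0.025035 = 0.056635
y = 5.66%

5.66%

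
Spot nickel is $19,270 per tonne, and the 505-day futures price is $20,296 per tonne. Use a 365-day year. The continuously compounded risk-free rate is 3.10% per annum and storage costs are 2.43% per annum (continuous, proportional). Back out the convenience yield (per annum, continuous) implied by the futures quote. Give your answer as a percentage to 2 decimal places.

1.78%

F = S·e^((r+u−y)T) ⇒ (r+u−y) = ln(F/S)/T
ln(20296/19270) = 0.051874; /T ⇒ 0.037493
y = r + u − ln(F/S)/T = 0.0310 + 0.0243 − 0.037493 = 0.017807
y = 1.78%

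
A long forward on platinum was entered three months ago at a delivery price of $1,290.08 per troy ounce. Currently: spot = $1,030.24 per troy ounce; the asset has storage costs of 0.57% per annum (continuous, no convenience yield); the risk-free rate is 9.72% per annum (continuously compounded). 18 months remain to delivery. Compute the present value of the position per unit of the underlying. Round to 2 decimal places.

-$75.97 per troy ounce

Current fair forward for the remaining 18 months: F = S·e^((r + u)·T), (r + u) = 0.0972 + 0.0057 = 0.1029
F = 1030.24 · e^(0.1029 × 18/12) = 1030.24 × 1.16689923 = 1202.1863
Value of long forward = (F − K)·e^(−rT) = (1202.1863 − 1290.08) · e^(−0.0972·18/12)
= -87.8937 × 0.86433055 = -75.97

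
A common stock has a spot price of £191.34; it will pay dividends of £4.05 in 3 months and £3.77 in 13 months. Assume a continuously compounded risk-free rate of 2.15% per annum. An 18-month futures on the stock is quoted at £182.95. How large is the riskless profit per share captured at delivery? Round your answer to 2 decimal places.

£6.70 per share

PV(dividends) I = 4.05·e^(−0.0215·3/12) + 3.77·e^(−0.0215·13/12) = 7.7115
Fair futures F* = (S − I)·e^(rT) = (191.34 − 7.7115)·e^0.032250 = 183.6285 × 1.032776 = 189.6471
Market £182.95 < fair 189.6471: forward underpriced → reverse cash-and-carry (short the stock, invest proceeds at r, pay the dividends, go long the forward).
Profit at T = |F_mkt − F*| = |182.95 − 189.6471| = £6.70 per share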